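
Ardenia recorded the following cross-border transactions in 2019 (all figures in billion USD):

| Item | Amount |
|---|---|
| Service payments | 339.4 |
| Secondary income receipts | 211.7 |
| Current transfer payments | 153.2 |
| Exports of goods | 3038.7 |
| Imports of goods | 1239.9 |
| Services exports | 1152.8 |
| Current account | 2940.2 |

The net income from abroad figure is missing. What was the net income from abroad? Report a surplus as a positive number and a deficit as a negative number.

Current account = goods balance + services balance + net primary income + net secondary income
Sum of the known components = 2670.7
Net income from abroad = CA - (known components) = 2940.2 - 2670.7 = 269.5

269.5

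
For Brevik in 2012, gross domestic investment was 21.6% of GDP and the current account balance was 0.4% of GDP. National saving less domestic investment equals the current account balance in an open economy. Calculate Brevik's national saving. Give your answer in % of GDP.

S - I = CA (net lending to the rest of the world).
S = I + CA = 21.6 + 0.4 = 22.0

22.0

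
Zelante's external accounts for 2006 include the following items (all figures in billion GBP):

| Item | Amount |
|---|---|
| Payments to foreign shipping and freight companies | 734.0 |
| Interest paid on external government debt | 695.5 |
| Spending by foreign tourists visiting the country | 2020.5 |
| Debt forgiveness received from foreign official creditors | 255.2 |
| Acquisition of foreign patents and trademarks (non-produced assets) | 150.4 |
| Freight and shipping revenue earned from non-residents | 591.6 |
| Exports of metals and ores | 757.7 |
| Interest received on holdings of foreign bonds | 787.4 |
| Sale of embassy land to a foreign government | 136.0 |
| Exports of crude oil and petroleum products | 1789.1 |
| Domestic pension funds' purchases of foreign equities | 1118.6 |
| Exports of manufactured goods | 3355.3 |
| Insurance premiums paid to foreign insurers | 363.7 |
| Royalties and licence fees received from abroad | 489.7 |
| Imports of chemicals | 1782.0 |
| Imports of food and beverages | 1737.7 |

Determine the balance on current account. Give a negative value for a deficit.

4478.4

Goods: 3355.3 - 1737.7 + 1789.1 + 757.7 - 1782.0 = 2382.4
Services: -734.0 + 591.6 + 489.7 + 2020.5 - 363.7 = 2004.1
Primary income: 787.4 - 695.5 = 91.9
Current account = 2382.4 + 2004.1 + 91.9 = 4478.4
(Excluded from the current account — capital account: debt forgiveness received from foreign official creditors 255.2, acquisition of foreign patents and trademarks (non-produced assets) 150.4, sale of embassy land to a foreign government 136.0; financial account: domestic pension funds' purchases of foreign equities 1118.6.)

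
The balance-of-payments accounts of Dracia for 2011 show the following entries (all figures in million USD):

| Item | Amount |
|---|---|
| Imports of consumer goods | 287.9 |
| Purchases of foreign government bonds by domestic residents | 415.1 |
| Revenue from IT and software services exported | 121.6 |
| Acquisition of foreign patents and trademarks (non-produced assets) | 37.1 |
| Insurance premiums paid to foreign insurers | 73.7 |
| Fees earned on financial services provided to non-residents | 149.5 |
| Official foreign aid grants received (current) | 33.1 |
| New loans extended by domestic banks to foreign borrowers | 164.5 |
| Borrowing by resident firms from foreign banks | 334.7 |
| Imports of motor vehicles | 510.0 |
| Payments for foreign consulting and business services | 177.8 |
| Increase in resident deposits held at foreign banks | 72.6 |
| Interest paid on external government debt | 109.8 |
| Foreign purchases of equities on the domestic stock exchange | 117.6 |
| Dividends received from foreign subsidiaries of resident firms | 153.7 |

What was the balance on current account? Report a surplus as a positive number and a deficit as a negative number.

Goods: -287.9 - 510.0 = -797.9
Services: -73.7 + 149.5 - 177.8 + 121.6 = 19.6
Primary income: 153.7 - 109.8 = 43.9
Secondary income: 33.1
Current account = (-797.9) + 19.6 + 43.9 + 33.1 = -701.3
(Excluded from the current account — financial account: purchases of foreign government bonds by domestic residents 415.1, new loans extended by domestic banks to foreign borrowers 164.5, borrowing by resident firms from foreign banks 334.7, increase in resident deposits held at foreign banks 72.6, foreign purchases of equities on the domestic stock exchange 117.6; capital account: acquisition of foreign patents and trademarks (non-produced assets) 37.1.)

-701.3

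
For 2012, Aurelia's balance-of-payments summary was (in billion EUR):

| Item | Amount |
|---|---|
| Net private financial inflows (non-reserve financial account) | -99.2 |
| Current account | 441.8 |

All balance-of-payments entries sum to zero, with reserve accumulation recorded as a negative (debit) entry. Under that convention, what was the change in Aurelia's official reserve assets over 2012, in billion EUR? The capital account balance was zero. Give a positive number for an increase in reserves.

Official reserve transactions balance = -(441.8 + (-99.2)) = -342.6
An accumulation of reserves is recorded as a debit (negative entry), so the change in the stock of reserves is the negative of that balance.
Change in official reserves = -(-342.6) = 342.6

342.6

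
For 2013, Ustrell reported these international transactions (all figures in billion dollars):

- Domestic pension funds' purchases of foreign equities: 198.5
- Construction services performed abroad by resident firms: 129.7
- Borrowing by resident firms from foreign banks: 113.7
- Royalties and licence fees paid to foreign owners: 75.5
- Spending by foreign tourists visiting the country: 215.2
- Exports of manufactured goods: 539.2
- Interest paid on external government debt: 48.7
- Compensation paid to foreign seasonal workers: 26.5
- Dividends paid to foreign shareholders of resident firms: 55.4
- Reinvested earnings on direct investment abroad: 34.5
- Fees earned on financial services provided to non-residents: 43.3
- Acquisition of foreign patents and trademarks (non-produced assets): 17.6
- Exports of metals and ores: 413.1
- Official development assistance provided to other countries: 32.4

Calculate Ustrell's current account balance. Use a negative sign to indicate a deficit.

1136.5

Goods: 413.1 + 539.2 = 952.3
Services: 129.7 - 75.5 + 43.3 + 215.2 = 312.7
Primary income: -26.5 + 34.5 - 55.4 - 48.7 = -96.1
Secondary income: -32.4
Current account = 952.3 + 312.7 + (-96.1) + (-32.4) = 1136.5
(Excluded from the current account — financial account: domestic pension funds' purchases of foreign equities 198.5, borrowing by resident firms from foreign banks 113.7; capital account: acquisition of foreign patents and trademarks (non-produced assets) 17.6.)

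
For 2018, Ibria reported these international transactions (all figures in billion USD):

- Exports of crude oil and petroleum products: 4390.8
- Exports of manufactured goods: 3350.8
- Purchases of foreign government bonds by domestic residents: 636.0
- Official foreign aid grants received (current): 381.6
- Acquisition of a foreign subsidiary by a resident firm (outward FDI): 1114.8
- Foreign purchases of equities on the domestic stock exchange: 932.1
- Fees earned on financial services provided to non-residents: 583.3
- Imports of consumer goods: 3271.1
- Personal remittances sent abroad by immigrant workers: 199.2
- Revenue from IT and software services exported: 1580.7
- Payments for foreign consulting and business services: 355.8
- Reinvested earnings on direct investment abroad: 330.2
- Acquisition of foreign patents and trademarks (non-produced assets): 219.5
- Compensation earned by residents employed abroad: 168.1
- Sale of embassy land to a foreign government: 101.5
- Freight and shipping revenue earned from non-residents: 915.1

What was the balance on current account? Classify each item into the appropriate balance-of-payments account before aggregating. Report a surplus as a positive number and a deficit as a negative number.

7874.5

Goods: -3271.1 + 4390.8 + 3350.8 = 4470.5
Services: 583.3 - 355.8 + 1580.7 + 915.1 = 2723.3
Primary income: 168.1 + 330.2 = 498.3
Secondary income: 381.6 - 199.2 = 182.4
Current account = 4470.5 + 2723.3 + 498.3 + 182.4 = 7874.5
(Excluded from the current account — financial account: purchases of foreign government bonds by domestic residents 636.0, acquisition of a foreign subsidiary by a resident firm (outward FDI) 1114.8, foreign purchases of equities on the domestic stock exchange 932.1; capital account: acquisition of foreign patents and trademarks (non-produced assets) 219.5, sale of embassy land to a foreign government 101.5.)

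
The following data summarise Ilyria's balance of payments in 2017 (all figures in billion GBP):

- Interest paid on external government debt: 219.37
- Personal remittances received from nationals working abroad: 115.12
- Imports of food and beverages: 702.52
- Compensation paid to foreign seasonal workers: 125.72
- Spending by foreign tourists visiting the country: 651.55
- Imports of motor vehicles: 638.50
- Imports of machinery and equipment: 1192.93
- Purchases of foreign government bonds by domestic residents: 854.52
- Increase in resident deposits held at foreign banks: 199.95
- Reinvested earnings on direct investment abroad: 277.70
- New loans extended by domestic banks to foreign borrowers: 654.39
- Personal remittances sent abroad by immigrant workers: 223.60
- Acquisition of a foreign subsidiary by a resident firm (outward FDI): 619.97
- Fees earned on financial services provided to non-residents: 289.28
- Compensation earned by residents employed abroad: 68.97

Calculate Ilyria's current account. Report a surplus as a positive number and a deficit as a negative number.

Goods: -1192.93 - 702.52 - 638.50 = -2533.95
Services: 289.28 + 651.55 = 940.83
Primary income: 277.70 - 125.72 - 219.37 + 68.97 = 1.58
Secondary income: -223.60 + 115.12 = -108.48
Current account = (-2533.95) + 940.83 + 1.58 + (-108.48) = -1700.02
(Excluded from the current account — financial account: purchases of foreign government bonds by domestic residents 854.52, increase in resident deposits held at foreign banks 199.95, new loans extended by domestic banks to foreign borrowers 654.39, acquisition of a foreign subsidiary by a resident firm (outward FDI) 619.97.)

-1700.02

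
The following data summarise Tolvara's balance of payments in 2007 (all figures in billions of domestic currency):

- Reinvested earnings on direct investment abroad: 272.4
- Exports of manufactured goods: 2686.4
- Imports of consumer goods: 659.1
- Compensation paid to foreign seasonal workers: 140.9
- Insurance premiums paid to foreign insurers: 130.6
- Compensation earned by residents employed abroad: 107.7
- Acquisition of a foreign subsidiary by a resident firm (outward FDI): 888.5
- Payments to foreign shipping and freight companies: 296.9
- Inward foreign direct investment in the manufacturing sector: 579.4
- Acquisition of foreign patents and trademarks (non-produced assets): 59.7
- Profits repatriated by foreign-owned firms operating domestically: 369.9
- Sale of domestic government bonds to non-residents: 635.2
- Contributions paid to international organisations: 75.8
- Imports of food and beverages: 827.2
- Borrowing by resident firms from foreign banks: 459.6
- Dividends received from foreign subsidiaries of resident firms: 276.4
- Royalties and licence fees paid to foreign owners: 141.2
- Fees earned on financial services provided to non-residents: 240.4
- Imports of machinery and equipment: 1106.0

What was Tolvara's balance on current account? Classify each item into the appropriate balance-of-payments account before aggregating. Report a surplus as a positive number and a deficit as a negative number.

Goods: -827.2 + 2686.4 - 659.1 - 1106.0 = 94.1
Services: -296.9 + 240.4 - 141.2 - 130.6 = -328.3
Primary income: 276.4 - 140.9 + 107.7 - 369.9 + 272.4 = 145.7
Secondary income: -75.8
Current account = 94.1 + (-328.3) + 145.7 + (-75.8) = -164.3
(Excluded from the current account — financial account: acquisition of a foreign subsidiary by a resident firm (outward FDI) 888.5, inward foreign direct investment in the manufacturing sector 579.4, sale of domestic government bonds to non-residents 635.2, borrowing by resident firms from foreign banks 459.6; capital account: acquisition of foreign patents and trademarks (non-produced assets) 59.7.)

-164.3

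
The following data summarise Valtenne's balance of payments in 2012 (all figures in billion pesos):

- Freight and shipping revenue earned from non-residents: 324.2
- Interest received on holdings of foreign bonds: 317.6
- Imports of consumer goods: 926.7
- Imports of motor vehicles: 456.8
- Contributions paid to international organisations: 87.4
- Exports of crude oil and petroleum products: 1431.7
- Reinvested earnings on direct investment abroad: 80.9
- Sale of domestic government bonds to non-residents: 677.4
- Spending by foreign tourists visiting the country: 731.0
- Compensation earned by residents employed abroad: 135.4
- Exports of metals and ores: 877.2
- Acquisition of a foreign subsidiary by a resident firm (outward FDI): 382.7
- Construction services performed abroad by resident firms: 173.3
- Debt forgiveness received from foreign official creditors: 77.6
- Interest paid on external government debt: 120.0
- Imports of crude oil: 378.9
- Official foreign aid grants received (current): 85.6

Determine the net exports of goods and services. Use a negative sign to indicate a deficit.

Goods: -378.9 + 877.2 + 1431.7 - 926.7 - 456.8 = 546.5
Services: 731.0 + 324.2 + 173.3 = 1228.5
Trade balance = 546.5 + 1228.5 = 1775.0
(Excluded from the trade balance — primary income: interest received on holdings of foreign bonds 317.6, reinvested earnings on direct investment abroad 80.9, compensation earned by residents employed abroad 135.4, interest paid on external government debt 120.0; secondary income: contributions paid to international organisations 87.4, official foreign aid grants received (current) 85.6; financial account: sale of domestic government bonds to non-residents 677.4, acquisition of a foreign subsidiary by a resident firm (outward FDI) 382.7; capital account: debt forgiveness received from foreign official creditors 77.6.)

1775.0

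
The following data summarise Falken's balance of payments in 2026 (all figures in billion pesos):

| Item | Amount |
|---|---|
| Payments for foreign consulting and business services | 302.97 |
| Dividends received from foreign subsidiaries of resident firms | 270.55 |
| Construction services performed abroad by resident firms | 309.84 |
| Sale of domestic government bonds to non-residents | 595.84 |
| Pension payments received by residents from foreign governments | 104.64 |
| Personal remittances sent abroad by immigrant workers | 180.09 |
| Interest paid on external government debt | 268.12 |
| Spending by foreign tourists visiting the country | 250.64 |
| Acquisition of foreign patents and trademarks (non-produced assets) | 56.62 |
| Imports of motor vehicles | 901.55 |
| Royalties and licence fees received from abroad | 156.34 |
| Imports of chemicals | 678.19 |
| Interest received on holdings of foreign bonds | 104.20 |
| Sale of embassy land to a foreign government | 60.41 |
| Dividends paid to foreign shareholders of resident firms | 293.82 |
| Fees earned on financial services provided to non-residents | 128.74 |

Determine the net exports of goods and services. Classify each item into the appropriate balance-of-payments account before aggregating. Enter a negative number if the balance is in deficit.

Goods: -678.19 - 901.55 = -1579.74
Services: 309.84 - 302.97 + 156.34 + 250.64 + 128.74 = 542.59
Trade balance = -1579.74 + 542.59 = -1037.15
(Excluded from the trade balance — primary income: dividends received from foreign subsidiaries of resident firms 270.55, interest paid on external government debt 268.12, interest received on holdings of foreign bonds 104.20, dividends paid to foreign shareholders of resident firms 293.82; financial account: sale of domestic government bonds to non-residents 595.84; secondary income: pension payments received by residents from foreign governments 104.64, personal remittances sent abroad by immigrant workers 180.09; capital account: acquisition of foreign patents and trademarks (non-produced assets) 56.62, sale of embassy land to a foreign government 60.41.)

-1037.15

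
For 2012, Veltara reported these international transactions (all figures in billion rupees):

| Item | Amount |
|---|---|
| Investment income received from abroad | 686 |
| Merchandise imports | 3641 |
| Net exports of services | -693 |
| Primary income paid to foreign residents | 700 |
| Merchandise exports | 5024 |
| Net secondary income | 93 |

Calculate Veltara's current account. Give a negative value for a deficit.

Goods balance = 5024 - 3641 = 1383
Services balance = -693
Trade balance (goods + services) = 1383 + (-693) = 690
Net primary income = 686 - 700 = -14
Net secondary income = 93
Current account = 690 + (-14) + 93 = 769

769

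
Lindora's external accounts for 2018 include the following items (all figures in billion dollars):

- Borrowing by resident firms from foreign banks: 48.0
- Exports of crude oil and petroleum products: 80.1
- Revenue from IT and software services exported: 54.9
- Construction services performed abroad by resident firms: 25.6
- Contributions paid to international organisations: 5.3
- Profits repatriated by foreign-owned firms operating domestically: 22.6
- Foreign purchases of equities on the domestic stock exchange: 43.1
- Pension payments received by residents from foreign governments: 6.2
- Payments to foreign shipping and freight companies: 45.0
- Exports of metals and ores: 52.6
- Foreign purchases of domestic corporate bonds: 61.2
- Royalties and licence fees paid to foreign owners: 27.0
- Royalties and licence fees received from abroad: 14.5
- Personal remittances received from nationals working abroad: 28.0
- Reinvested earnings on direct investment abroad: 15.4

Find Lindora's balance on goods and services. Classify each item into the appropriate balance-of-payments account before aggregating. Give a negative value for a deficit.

Goods: 80.1 + 52.6 = 132.7
Services: 25.6 - 45.0 - 27.0 + 54.9 + 14.5 = 23.0
Trade balance = 132.7 + 23.0 = 155.7
(Excluded from the trade balance — financial account: borrowing by resident firms from foreign banks 48.0, foreign purchases of equities on the domestic stock exchange 43.1, foreign purchases of domestic corporate bonds 61.2; secondary income: contributions paid to international organisations 5.3, pension payments received by residents from foreign governments 6.2, personal remittances received from nationals working abroad 28.0; primary income: profits repatriated by foreign-owned firms operating domestically 22.6, reinvested earnings on direct investment abroad 15.4.)

155.7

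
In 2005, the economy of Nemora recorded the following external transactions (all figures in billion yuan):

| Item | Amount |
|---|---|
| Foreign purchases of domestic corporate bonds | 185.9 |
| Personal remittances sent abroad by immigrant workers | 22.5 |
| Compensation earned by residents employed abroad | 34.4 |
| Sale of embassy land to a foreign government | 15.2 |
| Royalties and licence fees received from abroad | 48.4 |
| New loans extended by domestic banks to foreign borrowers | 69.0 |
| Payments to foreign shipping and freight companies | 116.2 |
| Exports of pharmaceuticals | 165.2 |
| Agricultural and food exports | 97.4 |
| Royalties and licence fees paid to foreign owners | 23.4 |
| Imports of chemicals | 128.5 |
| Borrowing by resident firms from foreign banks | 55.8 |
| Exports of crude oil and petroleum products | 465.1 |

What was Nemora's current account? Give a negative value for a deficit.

519.9

Goods: 165.2 - 128.5 + 97.4 + 465.1 = 599.2
Services: -116.2 + 48.4 - 23.4 = -91.2
Primary income: 34.4
Secondary income: -22.5
Current account = 599.2 + (-91.2) + 34.4 + (-22.5) = 519.9
(Excluded from the current account — financial account: foreign purchases of domestic corporate bonds 185.9, new loans extended by domestic banks to foreign borrowers 69.0, borrowing by resident firms from foreign banks 55.8; capital account: sale of embassy land to a foreign government 15.2.)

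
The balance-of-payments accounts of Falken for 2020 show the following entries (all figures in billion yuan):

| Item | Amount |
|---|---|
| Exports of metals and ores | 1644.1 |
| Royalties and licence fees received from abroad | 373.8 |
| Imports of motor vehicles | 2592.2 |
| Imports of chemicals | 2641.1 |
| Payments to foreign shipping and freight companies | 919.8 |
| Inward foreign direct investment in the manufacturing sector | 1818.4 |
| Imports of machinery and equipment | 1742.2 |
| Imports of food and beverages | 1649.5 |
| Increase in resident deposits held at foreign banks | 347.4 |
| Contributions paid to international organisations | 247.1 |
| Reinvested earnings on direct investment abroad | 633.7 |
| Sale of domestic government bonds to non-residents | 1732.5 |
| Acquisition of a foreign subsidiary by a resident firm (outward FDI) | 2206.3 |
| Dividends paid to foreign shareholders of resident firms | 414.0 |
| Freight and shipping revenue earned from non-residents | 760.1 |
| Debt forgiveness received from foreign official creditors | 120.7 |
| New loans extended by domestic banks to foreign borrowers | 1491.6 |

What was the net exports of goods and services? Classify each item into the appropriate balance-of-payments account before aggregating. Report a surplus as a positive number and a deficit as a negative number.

Goods: -1649.5 - 2641.1 - 2592.2 - 1742.2 + 1644.1 = -6980.9
Services: 760.1 - 919.8 + 373.8 = 214.1
Trade balance = -6980.9 + 214.1 = -6766.8
(Excluded from the trade balance — financial account: inward foreign direct investment in the manufacturing sector 1818.4, increase in resident deposits held at foreign banks 347.4, sale of domestic government bonds to non-residents 1732.5, acquisition of a foreign subsidiary by a resident firm (outward FDI) 2206.3, new loans extended by domestic banks to foreign borrowers 1491.6; secondary income: contributions paid to international organisations 247.1; primary income: reinvested earnings on direct investment abroad 633.7, dividends paid to foreign shareholders of resident firms 414.0; capital account: debt forgiveness received from foreign official creditors 120.7.)

-6766.8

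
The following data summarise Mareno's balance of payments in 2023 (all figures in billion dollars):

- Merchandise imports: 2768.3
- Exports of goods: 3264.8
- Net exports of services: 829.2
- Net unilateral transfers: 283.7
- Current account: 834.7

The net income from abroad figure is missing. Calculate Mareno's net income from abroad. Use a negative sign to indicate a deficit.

Current account = goods balance + services balance + net primary income + net secondary income
Sum of the known components = 1609.4
Net income from abroad = CA - (known components) = 834.7 - 1609.4 = -774.7

-774.7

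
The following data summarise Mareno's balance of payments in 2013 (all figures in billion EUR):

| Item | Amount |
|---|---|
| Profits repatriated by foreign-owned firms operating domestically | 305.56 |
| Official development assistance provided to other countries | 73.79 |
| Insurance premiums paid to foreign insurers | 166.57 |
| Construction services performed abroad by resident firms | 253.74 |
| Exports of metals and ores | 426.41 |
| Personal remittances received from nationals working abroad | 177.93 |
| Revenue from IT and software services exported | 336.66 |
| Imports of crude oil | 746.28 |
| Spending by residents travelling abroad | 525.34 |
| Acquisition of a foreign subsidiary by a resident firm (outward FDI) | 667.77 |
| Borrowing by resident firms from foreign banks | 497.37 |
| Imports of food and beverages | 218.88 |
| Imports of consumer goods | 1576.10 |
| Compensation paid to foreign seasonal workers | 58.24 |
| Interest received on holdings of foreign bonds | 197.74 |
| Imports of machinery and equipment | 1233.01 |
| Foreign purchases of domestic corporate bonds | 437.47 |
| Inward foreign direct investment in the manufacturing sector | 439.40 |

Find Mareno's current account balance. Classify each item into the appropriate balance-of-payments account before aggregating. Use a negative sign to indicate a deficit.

-3511.29

Goods: 426.41 - 1576.10 - 746.28 - 1233.01 - 218.88 = -3347.86
Services: -166.57 + 253.74 - 525.34 + 336.66 = -101.51
Primary income: 197.74 - 58.24 - 305.56 = -166.06
Secondary income: -73.79 + 177.93 = 104.14
Current account = (-3347.86) + (-101.51) + (-166.06) + 104.14 = -3511.29
(Excluded from the current account — financial account: acquisition of a foreign subsidiary by a resident firm (outward FDI) 667.77, borrowing by resident firms from foreign banks 497.37, foreign purchases of domestic corporate bonds 437.47, inward foreign direct investment in the manufacturing sector 439.40.)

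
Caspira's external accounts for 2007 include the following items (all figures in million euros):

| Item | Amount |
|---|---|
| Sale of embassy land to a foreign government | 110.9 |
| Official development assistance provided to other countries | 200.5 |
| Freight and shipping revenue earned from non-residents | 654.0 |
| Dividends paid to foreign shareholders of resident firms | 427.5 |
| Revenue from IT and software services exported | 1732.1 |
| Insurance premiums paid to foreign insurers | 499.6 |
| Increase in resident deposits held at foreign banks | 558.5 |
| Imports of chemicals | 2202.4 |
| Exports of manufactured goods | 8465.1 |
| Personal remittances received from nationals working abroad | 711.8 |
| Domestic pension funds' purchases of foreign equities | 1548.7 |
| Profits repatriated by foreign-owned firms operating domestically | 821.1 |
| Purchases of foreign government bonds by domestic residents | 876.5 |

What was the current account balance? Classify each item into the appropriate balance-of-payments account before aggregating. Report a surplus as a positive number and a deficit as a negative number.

7411.9

Goods: -2202.4 + 8465.1 = 6262.7
Services: -499.6 + 1732.1 + 654.0 = 1886.5
Primary income: -427.5 - 821.1 = -1248.6
Secondary income: -200.5 + 711.8 = 511.3
Current account = 6262.7 + 1886.5 + (-1248.6) + 511.3 = 7411.9
(Excluded from the current account — capital account: sale of embassy land to a foreign government 110.9; financial account: increase in resident deposits held at foreign banks 558.5, domestic pension funds' purchases of foreign equities 1548.7, purchases of foreign government bonds by domestic residents 876.5.)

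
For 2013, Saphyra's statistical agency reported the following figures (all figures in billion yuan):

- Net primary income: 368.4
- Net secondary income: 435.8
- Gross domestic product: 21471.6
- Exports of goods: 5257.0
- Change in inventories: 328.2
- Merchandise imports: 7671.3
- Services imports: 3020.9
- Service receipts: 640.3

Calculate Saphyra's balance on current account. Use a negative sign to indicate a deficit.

Goods balance = 5257.0 - 7671.3 = -2414.3
Services balance = 640.3 - 3020.9 = -2380.6
Trade balance (goods + services) = -2414.3 + (-2380.6) = -4794.9
Net primary income = 368.4
Net secondary income = 435.8
Current account = -4794.9 + 368.4 + 435.8 = -3990.7

-3990.7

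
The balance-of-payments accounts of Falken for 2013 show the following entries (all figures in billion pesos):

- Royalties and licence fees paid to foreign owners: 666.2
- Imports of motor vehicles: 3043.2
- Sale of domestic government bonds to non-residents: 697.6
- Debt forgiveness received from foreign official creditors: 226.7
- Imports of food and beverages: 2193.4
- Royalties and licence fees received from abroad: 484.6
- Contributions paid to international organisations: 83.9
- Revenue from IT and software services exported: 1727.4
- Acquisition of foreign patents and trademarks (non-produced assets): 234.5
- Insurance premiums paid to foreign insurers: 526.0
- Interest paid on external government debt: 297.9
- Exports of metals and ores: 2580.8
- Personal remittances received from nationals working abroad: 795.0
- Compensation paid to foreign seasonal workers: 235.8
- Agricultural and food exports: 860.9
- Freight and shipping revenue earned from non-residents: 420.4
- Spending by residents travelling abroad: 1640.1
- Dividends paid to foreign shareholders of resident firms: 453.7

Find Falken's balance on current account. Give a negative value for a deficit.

Goods: -2193.4 + 860.9 + 2580.8 - 3043.2 = -1794.9
Services: 484.6 + 1727.4 - 526.0 + 420.4 - 1640.1 - 666.2 = -199.9
Primary income: -297.9 - 453.7 - 235.8 = -987.4
Secondary income: -83.9 + 795.0 = 711.1
Current account = (-1794.9) + (-199.9) + (-987.4) + 711.1 = -2271.1
(Excluded from the current account — financial account: sale of domestic government bonds to non-residents 697.6; capital account: debt forgiveness received from foreign official creditors 226.7, acquisition of foreign patents and trademarks (non-produced assets) 234.5.)

-2271.1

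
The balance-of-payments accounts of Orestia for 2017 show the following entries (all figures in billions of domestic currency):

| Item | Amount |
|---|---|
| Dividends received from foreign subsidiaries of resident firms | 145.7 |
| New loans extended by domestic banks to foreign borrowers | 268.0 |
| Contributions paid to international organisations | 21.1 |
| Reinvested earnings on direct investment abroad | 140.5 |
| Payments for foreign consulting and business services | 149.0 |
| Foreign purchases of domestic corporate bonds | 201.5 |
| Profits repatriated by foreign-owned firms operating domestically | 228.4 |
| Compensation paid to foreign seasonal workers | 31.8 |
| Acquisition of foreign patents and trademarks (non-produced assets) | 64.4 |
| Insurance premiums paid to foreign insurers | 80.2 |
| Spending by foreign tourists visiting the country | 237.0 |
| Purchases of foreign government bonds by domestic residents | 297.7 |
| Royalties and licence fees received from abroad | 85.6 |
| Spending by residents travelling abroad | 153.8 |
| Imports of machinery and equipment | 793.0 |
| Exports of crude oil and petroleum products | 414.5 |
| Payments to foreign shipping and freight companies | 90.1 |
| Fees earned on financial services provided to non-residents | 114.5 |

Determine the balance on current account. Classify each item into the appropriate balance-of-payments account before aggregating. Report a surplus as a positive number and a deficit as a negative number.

Goods: -793.0 + 414.5 = -378.5
Services: -153.8 + 114.5 + 85.6 - 90.1 - 149.0 - 80.2 + 237.0 = -36.0
Primary income: -31.8 + 140.5 - 228.4 + 145.7 = 26.0
Secondary income: -21.1
Current account = (-378.5) + (-36.0) + 26.0 + (-21.1) = -409.6
(Excluded from the current account — financial account: new loans extended by domestic banks to foreign borrowers 268.0, foreign purchases of domestic corporate bonds 201.5, purchases of foreign government bonds by domestic residents 297.7; capital account: acquisition of foreign patents and trademarks (non-produced assets) 64.4.)

-409.6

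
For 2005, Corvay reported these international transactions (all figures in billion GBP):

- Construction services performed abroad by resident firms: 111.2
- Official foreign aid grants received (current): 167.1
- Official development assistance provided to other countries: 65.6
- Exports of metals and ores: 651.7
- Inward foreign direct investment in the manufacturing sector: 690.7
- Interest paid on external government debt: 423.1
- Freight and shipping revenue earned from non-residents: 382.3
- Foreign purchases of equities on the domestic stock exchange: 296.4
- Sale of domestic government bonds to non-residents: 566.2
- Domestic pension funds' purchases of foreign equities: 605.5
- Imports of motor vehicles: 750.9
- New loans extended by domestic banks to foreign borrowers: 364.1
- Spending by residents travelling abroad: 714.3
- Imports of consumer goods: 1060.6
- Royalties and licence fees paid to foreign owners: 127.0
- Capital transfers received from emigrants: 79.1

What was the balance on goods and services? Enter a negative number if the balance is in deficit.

-1507.6

Goods: -750.9 - 1060.6 + 651.7 = -1159.8
Services: 111.2 - 127.0 - 714.3 + 382.3 = -347.8
Trade balance = -1159.8 + (-347.8) = -1507.6
(Excluded from the trade balance — secondary income: official foreign aid grants received (current) 167.1, official development assistance provided to other countries 65.6; financial account: inward foreign direct investment in the manufacturing sector 690.7, foreign purchases of equities on the domestic stock exchange 296.4, sale of domestic government bonds to non-residents 566.2, domestic pension funds' purchases of foreign equities 605.5, new loans extended by domestic banks to foreign borrowers 364.1; primary income: interest paid on external government debt 423.1; capital account: capital transfers received from emigrants 79.1.)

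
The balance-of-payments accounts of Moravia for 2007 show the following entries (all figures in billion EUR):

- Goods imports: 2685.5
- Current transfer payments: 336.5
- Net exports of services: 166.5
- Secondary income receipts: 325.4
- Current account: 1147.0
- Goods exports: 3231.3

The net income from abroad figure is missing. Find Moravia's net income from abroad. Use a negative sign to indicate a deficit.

Current account = goods balance + services balance + net primary income + net secondary income
Sum of the known components = 701.2
Net income from abroad = CA - (known components) = 1147.0 - 701.2 = 445.8

445.8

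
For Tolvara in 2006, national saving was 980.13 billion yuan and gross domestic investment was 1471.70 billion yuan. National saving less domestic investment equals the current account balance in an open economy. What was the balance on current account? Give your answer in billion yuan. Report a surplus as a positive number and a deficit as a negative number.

CA = S - I = 980.13 - 1471.70 = -491.57

-491.57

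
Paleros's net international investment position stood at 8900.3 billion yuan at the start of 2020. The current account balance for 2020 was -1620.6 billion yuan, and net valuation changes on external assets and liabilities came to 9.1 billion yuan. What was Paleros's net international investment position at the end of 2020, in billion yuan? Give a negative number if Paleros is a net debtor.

Change in NIIP = current account + net valuation change = -1620.6 + 9.1 = -1611.5
End-of-year NIIP = 8900.3 + (-1611.5) = 7288.8

7288.8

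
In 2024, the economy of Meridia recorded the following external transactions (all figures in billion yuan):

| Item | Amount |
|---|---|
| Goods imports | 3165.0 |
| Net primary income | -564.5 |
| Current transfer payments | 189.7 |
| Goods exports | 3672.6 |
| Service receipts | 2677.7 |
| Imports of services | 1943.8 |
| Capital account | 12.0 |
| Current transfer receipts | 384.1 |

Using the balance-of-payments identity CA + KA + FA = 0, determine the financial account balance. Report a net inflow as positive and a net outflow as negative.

Goods balance = 3672.6 - 3165.0 = 507.6
Services balance = 2677.7 - 1943.8 = 733.9
Trade balance (goods + services) = 507.6 + 733.9 = 1241.5
Net primary income = -564.5
Net secondary income = 384.1 - 189.7 = 194.4
Current account = 1241.5 + (-564.5) + 194.4 = 871.4
Financial account = -(871.4 + 12.0) = -883.4

-883.4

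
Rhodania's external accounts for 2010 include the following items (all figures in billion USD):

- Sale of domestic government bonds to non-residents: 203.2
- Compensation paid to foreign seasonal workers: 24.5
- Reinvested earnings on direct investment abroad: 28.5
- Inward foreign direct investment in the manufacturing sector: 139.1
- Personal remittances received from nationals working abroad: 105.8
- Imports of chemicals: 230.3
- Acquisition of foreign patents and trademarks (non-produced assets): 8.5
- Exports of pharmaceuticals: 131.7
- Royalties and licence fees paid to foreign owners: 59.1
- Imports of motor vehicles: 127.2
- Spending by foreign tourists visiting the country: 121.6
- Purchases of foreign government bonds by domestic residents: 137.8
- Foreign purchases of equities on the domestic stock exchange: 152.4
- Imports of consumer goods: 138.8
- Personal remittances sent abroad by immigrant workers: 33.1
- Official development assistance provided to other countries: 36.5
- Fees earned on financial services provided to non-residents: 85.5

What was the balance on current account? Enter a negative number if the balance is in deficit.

Goods: -127.2 - 230.3 + 131.7 - 138.8 = -364.6
Services: -59.1 + 85.5 + 121.6 = 148.0
Primary income: 28.5 - 24.5 = 4.0
Secondary income: -36.5 - 33.1 + 105.8 = 36.2
Current account = (-364.6) + 148.0 + 4.0 + 36.2 = -176.4
(Excluded from the current account — financial account: sale of domestic government bonds to non-residents 203.2, inward foreign direct investment in the manufacturing sector 139.1, purchases of foreign government bonds by domestic residents 137.8, foreign purchases of equities on the domestic stock exchange 152.4; capital account: acquisition of foreign patents and trademarks (non-produced assets) 8.5.)

-176.4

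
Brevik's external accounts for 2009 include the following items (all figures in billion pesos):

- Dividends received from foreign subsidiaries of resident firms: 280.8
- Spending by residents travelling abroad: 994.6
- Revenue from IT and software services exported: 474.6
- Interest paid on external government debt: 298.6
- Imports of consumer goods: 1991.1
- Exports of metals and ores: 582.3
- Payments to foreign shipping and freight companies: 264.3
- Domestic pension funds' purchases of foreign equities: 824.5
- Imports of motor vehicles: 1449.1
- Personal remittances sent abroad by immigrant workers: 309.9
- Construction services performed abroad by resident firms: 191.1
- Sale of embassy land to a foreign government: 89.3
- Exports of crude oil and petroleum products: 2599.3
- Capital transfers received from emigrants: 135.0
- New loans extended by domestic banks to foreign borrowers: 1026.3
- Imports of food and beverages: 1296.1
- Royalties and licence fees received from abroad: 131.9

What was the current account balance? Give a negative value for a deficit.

-2343.7

Goods: 2599.3 - 1991.1 - 1449.1 - 1296.1 + 582.3 = -1554.7
Services: -264.3 + 191.1 - 994.6 + 474.6 + 131.9 = -461.3
Primary income: 280.8 - 298.6 = -17.8
Secondary income: -309.9
Current account = (-1554.7) + (-461.3) + (-17.8) + (-309.9) = -2343.7
(Excluded from the current account — financial account: domestic pension funds' purchases of foreign equities 824.5, new loans extended by domestic banks to foreign borrowers 1026.3; capital account: sale of embassy land to a foreign government 89.3, capital transfers received from emigrants 135.0.)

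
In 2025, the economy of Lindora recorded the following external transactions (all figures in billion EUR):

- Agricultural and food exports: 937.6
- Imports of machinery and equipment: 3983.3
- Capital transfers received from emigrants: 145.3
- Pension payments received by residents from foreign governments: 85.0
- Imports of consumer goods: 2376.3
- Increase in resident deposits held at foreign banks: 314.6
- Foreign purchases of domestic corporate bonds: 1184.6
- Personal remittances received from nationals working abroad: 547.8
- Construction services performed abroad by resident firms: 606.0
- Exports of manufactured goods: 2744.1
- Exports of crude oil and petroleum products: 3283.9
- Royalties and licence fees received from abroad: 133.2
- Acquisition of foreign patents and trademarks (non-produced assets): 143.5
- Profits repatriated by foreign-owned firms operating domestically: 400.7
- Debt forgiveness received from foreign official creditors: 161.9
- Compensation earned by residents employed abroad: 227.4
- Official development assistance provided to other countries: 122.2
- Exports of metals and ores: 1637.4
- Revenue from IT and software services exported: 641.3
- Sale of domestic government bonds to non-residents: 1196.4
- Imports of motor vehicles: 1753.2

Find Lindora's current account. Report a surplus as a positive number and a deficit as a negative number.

2208.0

Goods: -1753.2 - 2376.3 + 2744.1 + 1637.4 - 3983.3 + 3283.9 + 937.6 = 490.2
Services: 133.2 + 606.0 + 641.3 = 1380.5
Primary income: -400.7 + 227.4 = -173.3
Secondary income: 85.0 - 122.2 + 547.8 = 510.6
Current account = 490.2 + 1380.5 + (-173.3) + 510.6 = 2208.0
(Excluded from the current account — capital account: capital transfers received from emigrants 145.3, acquisition of foreign patents and trademarks (non-produced assets) 143.5, debt forgiveness received from foreign official creditors 161.9; financial account: increase in resident deposits held at foreign banks 314.6, foreign purchases of domestic corporate bonds 1184.6, sale of domestic government bonds to non-residents 1196.4.)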